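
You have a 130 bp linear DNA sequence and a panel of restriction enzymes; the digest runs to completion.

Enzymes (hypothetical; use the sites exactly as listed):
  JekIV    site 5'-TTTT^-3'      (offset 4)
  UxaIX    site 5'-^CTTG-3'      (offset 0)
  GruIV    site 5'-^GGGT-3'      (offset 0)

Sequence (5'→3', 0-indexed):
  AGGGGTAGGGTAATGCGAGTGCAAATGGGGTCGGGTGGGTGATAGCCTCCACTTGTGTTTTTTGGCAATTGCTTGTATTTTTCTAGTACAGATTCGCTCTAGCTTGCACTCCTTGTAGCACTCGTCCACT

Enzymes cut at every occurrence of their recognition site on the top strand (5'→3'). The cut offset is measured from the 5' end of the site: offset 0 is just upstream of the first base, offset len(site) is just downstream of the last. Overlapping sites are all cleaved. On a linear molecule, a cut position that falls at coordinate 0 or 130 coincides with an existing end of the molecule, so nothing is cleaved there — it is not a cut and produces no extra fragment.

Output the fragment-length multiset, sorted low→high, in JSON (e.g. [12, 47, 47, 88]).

[1,1,1,2,4,5,5,8,9,10,10,15,19,20,20]

Scan for sites:
  JekIV (TTTT, off=4): starts [57, 58, 59, 77, 78] → cuts [61, 62, 63, 81, 82]
  UxaIX (CTTG, off=0): starts [51, 71, 102, 111] → cuts [51, 71, 102, 111]
  GruIV (GGGT, off=0): starts [2, 7, 27, 32, 36] → cuts [2, 7, 27, 32, 36]

Pooled cuts: [2, 7, 27, 32, 36, 51, 61, 62, 63, 71, 81, 82, 102, 111]

Fragment lengths:
  [0,2): 2 bp
  [2,7): 5 bp
  [7,27): 20 bp
  [27,32): 5 bp
  [32,36): 4 bp
  [36,51): 15 bp
  [51,61): 10 bp
  [61,62): 1 bp
  [62,63): 1 bp
  [63,71): 8 bp
  [71,81): 10 bp
  [81,82): 1 bp
  [82,102): 20 bp
  [102,111): 9 bp
  [111,130): 19 bp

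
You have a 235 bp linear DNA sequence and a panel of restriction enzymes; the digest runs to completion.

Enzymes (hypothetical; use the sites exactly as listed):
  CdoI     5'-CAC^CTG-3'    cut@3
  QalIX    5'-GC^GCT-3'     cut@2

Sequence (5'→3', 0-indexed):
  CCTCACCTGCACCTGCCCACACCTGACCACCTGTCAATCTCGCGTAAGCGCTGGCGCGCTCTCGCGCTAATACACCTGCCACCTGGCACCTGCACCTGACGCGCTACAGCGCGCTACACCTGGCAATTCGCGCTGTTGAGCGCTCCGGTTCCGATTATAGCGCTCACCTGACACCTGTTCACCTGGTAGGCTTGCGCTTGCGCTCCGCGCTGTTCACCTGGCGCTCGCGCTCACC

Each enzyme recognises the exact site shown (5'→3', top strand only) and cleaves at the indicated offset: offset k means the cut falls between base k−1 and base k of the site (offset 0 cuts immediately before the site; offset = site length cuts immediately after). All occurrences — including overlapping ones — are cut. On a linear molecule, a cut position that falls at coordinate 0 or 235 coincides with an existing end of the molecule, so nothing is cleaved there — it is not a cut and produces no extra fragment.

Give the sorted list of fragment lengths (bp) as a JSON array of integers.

Scan for sites:
  CdoI CACCTG/3: at [3, 9, 19, 27, 72, 79, 86, 92, 116, 164, 171, 179, 214] ⇒ [6, 12, 22, 30, 75, 82, 89, 95, 119, 167, 174, 182, 217]
  QalIX GCGCT/2: at [47, 55, 63, 100, 110, 129, 139, 159, 193, 199, 206, 220, 226] ⇒ [49, 57, 65, 102, 112, 131, 141, 161, 195, 201, 208, 222, 228]

Pooled cuts: [6, 12, 22, 30, 49, 57, 65, 75, 82, 89, 95, 102, 112, 119, 131, 141, 161, 167, 174, 182, 195, 201, 208, 217, 222, 228]

Fragments:
  [0,6): 6 bp
  [6,12): 6 bp
  [12,22): 10 bp
  [22,30): 8 bp
  [30,49): 19 bp
  [49,57): 8 bp
  [57,65): 8 bp
  [65,75): 10 bp
  [75,82): 7 bp
  [82,89): 7 bp
  [89,95): 6 bp
  [95,102): 7 bp
  [102,112): 10 bp
  [112,119): 7 bp
  [119,131): 12 bp
  [131,141): 10 bp
  [141,161): 20 bp
  [161,167): 6 bp
  [167,174): 7 bp
  [174,182): 8 bp
  [182,195): 13 bp
  [195,201): 6 bp
  [201,208): 7 bp
  [208,217): 9 bp
  [217,222): 5 bp
  [222,228): 6 bp
  [228,235): 7 bp

[5,6,6,6,6,6,6,7,7,7,7,7,7,7,8,8,8,8,9,10,10,10,10,12,13,19,20]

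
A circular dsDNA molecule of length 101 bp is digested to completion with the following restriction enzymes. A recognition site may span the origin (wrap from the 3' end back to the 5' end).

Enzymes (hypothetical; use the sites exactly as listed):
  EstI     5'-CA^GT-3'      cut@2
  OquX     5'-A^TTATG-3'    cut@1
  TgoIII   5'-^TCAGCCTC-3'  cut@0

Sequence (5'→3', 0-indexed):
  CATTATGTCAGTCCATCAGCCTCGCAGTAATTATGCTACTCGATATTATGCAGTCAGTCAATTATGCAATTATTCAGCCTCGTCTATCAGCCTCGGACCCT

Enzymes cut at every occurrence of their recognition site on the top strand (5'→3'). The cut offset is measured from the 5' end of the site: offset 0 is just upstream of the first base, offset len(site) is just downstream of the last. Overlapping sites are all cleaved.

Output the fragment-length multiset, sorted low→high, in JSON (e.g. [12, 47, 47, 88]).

[4,4,5,5,7,8,11,12,13,15,17]

Site scan:
  EstI CAGT/2: at [8, 24, 50, 54] ⇒ [10, 26, 52, 56]
  OquX ATTATG/1: at [1, 29, 44, 60] ⇒ [2, 30, 45, 61]
  TgoIII TCAGCCTC/0: at [15, 73, 86] ⇒ [15, 73, 86]

Pooled cuts: [2, 10, 15, 26, 30, 45, 52, 56, 61, 73, 86]

Fragment lengths:
  2→10: 8 bp
  10→15: 5 bp
  15→26: 11 bp
  26→30: 4 bp
  30→45: 15 bp
  45→52: 7 bp
  52→56: 4 bp
  56→61: 5 bp
  61→73: 12 bp
  73→86: 13 bp
  86→2 (wrap): 101-86+2 = 17 bp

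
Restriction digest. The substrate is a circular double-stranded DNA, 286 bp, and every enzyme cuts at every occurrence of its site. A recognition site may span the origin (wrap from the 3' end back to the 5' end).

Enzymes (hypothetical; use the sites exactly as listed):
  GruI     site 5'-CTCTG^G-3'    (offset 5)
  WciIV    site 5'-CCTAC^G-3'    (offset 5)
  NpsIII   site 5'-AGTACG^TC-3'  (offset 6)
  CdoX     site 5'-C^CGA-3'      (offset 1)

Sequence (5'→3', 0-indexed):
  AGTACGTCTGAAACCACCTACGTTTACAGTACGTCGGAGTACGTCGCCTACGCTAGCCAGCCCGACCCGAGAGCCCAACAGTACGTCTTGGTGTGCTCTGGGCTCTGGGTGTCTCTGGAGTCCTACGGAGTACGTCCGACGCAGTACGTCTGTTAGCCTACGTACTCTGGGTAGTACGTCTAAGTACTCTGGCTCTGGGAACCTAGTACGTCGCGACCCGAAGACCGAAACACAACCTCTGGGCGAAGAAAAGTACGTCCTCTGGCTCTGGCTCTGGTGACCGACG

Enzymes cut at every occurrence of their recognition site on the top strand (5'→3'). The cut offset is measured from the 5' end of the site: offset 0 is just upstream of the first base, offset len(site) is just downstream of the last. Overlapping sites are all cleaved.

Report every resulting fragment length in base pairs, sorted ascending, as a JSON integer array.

[2,5,5,6,6,6,7,7,7,8,8,8,8,9,9,10,10,11,11,12,12,13,13,13,15,15,16,16,18]

Scan for sites:
  GruI (CTCTGG, off=5): starts [95, 102, 112, 164, 186, 192, 236, 259, 265, 271] → cuts [100, 107, 117, 169, 191, 197, 241, 264, 270, 276]
  WciIV (CCTACG, off=5): starts [16, 46, 121, 156] → cuts [21, 51, 126, 161]
  NpsIII (AGTACGTC, off=6): starts [0, 27, 37, 79, 128, 142, 172, 204, 251] → cuts [6, 33, 43, 85, 134, 148, 178, 210, 257]
  CdoX (CCGA, off=1): starts [61, 66, 135, 217, 224, 280] → cuts [62, 67, 136, 218, 225, 281]

Pooled cuts: [6, 21, 33, 43, 51, 62, 67, 85, 100, 107, 117, 126, 134, 136, 148, 161, 169, 178, 191, 197, 210, 218, 225, 241, 257, 264, 270, 276, 281]

Fragment lengths:
  6→21: 15 bp
  21→33: 12 bp
  33→43: 10 bp
  43→51: 8 bp
  51→62: 11 bp
  62→67: 5 bp
  67→85: 18 bp
  85→100: 15 bp
  100→107: 7 bp
  107→117: 10 bp
  117→126: 9 bp
  126→134: 8 bp
  134→136: 2 bp
  136→148: 12 bp
  148→161: 13 bp
  161→169: 8 bp
  169→178: 9 bp
  178→191: 13 bp
  191→197: 6 bp
  197→210: 13 bp
  210→218: 8 bp
  218→225: 7 bp
  225→241: 16 bp
  241→257: 16 bp
  257→264: 7 bp
  264→270: 6 bp
  270→276: 6 bp
  276→281: 5 bp
  281→6 (wrap): 286-281+6 = 11 bp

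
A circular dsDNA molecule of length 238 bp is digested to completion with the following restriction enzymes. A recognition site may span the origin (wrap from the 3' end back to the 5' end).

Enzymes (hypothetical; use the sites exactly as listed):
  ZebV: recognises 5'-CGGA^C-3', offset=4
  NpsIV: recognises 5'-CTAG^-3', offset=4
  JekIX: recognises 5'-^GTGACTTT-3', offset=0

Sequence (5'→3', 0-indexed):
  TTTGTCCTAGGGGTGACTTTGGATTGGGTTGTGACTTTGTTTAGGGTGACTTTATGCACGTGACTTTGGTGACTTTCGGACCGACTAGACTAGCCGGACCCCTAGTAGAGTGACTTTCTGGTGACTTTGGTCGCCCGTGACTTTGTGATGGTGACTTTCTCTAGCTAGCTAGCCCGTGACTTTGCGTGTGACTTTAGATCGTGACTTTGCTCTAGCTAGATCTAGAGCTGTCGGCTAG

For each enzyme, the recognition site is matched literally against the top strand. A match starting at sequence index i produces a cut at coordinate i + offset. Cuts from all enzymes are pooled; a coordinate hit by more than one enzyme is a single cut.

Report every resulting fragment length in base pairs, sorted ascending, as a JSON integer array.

[2,3,4,4,4,4,5,5,6,7,8,9,10,11,12,12,13,13,14,14,14,15,15,16,18]

Site scan:
  ZebV (CGGAC, off=4): starts [76, 94] → cuts [80, 98]
  NpsIV (CTAG, off=4): starts [6, 84, 89, 101, 160, 164, 168, 211, 215, 221, 234] → cuts [0, 10, 88, 93, 105, 164, 168, 172, 215, 219, 225]
  JekIX (GTGACTTT, off=0): starts [12, 30, 45, 59, 68, 109, 120, 136, 150, 175, 187, 200] → cuts [12, 30, 45, 59, 68, 109, 120, 136, 150, 175, 187, 200]

All cut coordinates (distinct, sorted): [0, 10, 12, 30, 45, 59, 68, 80, 88, 93, 98, 105, 109, 120, 136, 150, 164, 168, 172, 175, 187, 200, 215, 219, 225]

Fragments:
  0→10: 10 bp
  10→12: 2 bp
  12→30: 18 bp
  30→45: 15 bp
  45→59: 14 bp
  59→68: 9 bp
  68→80: 12 bp
  80→88: 8 bp
  88→93: 5 bp
  93→98: 5 bp
  98→105: 7 bp
  105→109: 4 bp
  109→120: 11 bp
  120→136: 16 bp
  136→150: 14 bp
  150→164: 14 bp
  164→168: 4 bp
  168→172: 4 bp
  172→175: 3 bp
  175→187: 12 bp
  187→200: 13 bp
  200→215: 15 bp
  215→219: 4 bp
  219→225: 6 bp
  225→0 (wrap): 238-225+0 = 13 bp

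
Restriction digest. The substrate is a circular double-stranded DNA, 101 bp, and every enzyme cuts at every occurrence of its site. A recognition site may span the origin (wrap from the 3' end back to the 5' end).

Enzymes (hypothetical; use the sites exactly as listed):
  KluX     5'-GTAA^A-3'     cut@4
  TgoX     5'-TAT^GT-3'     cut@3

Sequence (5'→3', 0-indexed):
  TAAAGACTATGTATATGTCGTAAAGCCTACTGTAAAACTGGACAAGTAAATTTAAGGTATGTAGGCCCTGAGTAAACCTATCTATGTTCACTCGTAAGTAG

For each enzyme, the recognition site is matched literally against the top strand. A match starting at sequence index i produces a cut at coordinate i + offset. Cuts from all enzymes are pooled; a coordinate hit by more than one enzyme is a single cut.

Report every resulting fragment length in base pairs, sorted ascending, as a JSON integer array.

Site scan:
  KluX GTAAA/4: at [19, 31, 45, 71, 100] ⇒ [3, 23, 35, 49, 75]
  TgoX TATGT/3: at [7, 13, 57, 82] ⇒ [10, 16, 60, 85]

Pooled cuts: [3, 10, 16, 23, 35, 49, 60, 75, 85]

Fragments:
  3→10: 7 bp
  10→16: 6 bp
  16→23: 7 bp
  23→35: 12 bp
  35→49: 14 bp
  49→60: 11 bp
  60→75: 15 bp
  75→85: 10 bp
  85→3 (wrap): 101-85+3 = 19 bp

[6,7,7,10,11,12,14,15,19]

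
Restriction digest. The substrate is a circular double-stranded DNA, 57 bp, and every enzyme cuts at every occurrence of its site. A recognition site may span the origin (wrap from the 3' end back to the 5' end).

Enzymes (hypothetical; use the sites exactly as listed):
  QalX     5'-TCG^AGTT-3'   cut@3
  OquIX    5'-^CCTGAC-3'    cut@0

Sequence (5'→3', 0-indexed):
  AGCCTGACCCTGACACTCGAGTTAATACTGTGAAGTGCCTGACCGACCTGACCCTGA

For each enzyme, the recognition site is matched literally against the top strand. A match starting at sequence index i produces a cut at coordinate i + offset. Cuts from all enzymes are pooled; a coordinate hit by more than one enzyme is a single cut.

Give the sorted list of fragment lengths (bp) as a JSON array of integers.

Per-enzyme occurrences:
  QalX (TCGAGTT, off=3): starts [16] → cuts [19]
  OquIX (CCTGAC, off=0): starts [2, 8, 37, 46] → cuts [2, 8, 37, 46]

All cut coordinates (distinct, sorted): [2, 8, 19, 37, 46]

Fragment lengths:
  2→8: 6 bp
  8→19: 11 bp
  19→37: 18 bp
  37→46: 9 bp
  46→2 (wrap): 57-46+2 = 13 bp

[6,9,11,13,18]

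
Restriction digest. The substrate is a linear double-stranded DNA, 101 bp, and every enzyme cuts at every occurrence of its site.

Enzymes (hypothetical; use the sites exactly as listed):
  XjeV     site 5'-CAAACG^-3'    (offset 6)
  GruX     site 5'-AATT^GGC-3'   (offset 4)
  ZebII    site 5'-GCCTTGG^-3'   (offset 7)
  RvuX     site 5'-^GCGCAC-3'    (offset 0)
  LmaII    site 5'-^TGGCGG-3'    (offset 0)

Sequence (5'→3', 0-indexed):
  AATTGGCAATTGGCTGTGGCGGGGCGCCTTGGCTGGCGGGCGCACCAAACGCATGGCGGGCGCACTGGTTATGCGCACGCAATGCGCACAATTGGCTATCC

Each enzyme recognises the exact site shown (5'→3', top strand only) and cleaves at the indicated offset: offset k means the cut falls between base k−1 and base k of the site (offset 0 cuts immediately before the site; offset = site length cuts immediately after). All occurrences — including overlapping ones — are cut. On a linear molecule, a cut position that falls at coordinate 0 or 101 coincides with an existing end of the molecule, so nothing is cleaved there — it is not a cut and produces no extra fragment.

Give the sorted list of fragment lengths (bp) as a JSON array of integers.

[1,2,4,5,6,6,7,8,10,11,12,13,16]

Per-enzyme occurrences:
  XjeV (CAAACG, off=6): starts [45] → cuts [51]
  GruX (AATTGGC, off=4): starts [0, 7, 89] → cuts [4, 11, 93]
  ZebII (GCCTTGG, off=7): starts [25] → cuts [32]
  RvuX (GCGCAC, off=0): starts [39, 59, 72, 83] → cuts [39, 59, 72, 83]
  LmaII (TGGCGG, off=0): starts [16, 33, 53] → cuts [16, 33, 53]

All cut coordinates (distinct, sorted): [4, 11, 16, 32, 33, 39, 51, 53, 59, 72, 83, 93]

Fragments:
  [0,4): 4 bp
  [4,11): 7 bp
  [11,16): 5 bp
  [16,32): 16 bp
  [32,33): 1 bp
  [33,39): 6 bp
  [39,51): 12 bp
  [51,53): 2 bp
  [53,59): 6 bp
  [59,72): 13 bp
  [72,83): 11 bp
  [83,93): 10 bp
  [93,101): 8 bp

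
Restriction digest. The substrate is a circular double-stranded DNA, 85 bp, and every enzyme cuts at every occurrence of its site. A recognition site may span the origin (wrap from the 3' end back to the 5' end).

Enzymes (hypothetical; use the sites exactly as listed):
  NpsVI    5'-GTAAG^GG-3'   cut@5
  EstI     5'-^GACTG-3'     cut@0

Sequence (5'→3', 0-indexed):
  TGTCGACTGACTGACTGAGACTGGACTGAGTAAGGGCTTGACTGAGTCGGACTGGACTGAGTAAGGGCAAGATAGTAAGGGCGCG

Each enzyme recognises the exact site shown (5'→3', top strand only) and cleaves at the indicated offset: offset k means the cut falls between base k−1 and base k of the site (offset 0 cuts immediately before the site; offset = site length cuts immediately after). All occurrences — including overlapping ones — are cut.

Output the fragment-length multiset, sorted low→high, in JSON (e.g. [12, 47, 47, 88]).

[4,4,5,5,5,6,10,10,11,11,14]

Scan for sites:
  NpsVI (GTAAGGG, off=5): starts [29, 60, 74] → cuts [34, 65, 79]
  EstI (GACTG, off=0): starts [4, 8, 12, 18, 23, 39, 49, 54] → cuts [4, 8, 12, 18, 23, 39, 49, 54]

Pooled cuts: [4, 8, 12, 18, 23, 34, 39, 49, 54, 65, 79]

Fragments:
  4→8: 4 bp
  8→12: 4 bp
  12→18: 6 bp
  18→23: 5 bp
  23→34: 11 bp
  34→39: 5 bp
  39→49: 10 bp
  49→54: 5 bp
  54→65: 11 bp
  65→79: 14 bp
  79→4 (wrap): 85-79+4 = 10 bp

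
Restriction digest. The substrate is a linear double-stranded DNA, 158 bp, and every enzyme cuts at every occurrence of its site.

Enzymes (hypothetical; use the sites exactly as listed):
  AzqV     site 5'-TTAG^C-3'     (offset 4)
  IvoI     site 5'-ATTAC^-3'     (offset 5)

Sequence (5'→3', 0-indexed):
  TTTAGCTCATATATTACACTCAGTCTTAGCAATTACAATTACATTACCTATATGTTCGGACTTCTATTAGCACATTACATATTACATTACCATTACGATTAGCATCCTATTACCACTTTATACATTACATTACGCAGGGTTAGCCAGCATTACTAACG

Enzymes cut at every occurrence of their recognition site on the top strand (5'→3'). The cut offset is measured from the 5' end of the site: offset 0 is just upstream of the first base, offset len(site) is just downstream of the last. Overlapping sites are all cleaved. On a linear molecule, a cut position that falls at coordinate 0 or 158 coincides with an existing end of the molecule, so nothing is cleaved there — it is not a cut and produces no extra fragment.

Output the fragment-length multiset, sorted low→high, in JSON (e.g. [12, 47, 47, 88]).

[5,5,5,5,5,6,6,6,7,7,8,10,10,11,12,12,15,23]

Per-enzyme occurrences:
  AzqV (TTAGC, off=4): starts [1, 25, 66, 98, 139] → cuts [5, 29, 70, 102, 143]
  IvoI (ATTAC, off=5): starts [12, 31, 37, 42, 73, 80, 85, 91, 108, 123, 128, 148] → cuts [17, 36, 42, 47, 78, 85, 90, 96, 113, 128, 133, 153]

All cut coordinates (distinct, sorted): [5, 17, 29, 36, 42, 47, 70, 78, 85, 90, 96, 102, 113, 128, 133, 143, 153]

Fragment lengths:
  [0,5): 5 bp
  [5,17): 12 bp
  [17,29): 12 bp
  [29,36): 7 bp
  [36,42): 6 bp
  [42,47): 5 bp
  [47,70): 23 bp
  [70,78): 8 bp
  [78,85): 7 bp
  [85,90): 5 bp
  [90,96): 6 bp
  [96,102): 6 bp
  [102,113): 11 bp
  [113,128): 15 bp
  [128,133): 5 bp
  [133,143): 10 bp
  [143,153): 10 bp
  [153,158): 5 bp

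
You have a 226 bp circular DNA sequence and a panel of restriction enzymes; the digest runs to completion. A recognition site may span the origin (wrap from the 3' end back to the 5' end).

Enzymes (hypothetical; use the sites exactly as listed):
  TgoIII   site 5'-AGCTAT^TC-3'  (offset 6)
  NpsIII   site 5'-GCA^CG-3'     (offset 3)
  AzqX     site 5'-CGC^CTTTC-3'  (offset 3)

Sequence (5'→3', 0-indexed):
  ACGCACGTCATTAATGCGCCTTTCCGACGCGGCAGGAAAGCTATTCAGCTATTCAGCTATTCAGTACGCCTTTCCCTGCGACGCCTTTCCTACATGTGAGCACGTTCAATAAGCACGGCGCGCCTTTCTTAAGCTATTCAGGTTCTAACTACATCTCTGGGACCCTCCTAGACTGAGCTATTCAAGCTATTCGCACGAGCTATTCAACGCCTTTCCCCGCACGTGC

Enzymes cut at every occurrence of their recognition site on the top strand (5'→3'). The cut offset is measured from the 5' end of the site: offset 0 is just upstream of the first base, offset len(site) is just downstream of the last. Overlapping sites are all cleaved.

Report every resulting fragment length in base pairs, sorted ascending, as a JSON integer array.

Per-enzyme occurrences:
  TgoIII AGCTATTC/6: at [38, 46, 54, 131, 175, 184, 197] ⇒ [44, 52, 60, 137, 181, 190, 203]
  NpsIII GCACG/3: at [2, 99, 112, 192, 218, 224] ⇒ [1, 5, 102, 115, 195, 221]
  AzqX CGCCTTTC/3: at [16, 66, 81, 120, 207] ⇒ [19, 69, 84, 123, 210]

Pooled cuts: [1, 5, 19, 44, 52, 60, 69, 84, 102, 115, 123, 137, 181, 190, 195, 203, 210, 221]

Fragment lengths:
  1→5: 4 bp
  5→19: 14 bp
  19→44: 25 bp
  44→52: 8 bp
  52→60: 8 bp
  60→69: 9 bp
  69→84: 15 bp
  84→102: 18 bp
  102→115: 13 bp
  115→123: 8 bp
  123→137: 14 bp
  137→181: 44 bp
  181→190: 9 bp
  190→195: 5 bp
  195→203: 8 bp
  203→210: 7 bp
  210→221: 11 bp
  221→1 (wrap): 226-221+1 = 6 bp

[4,5,6,7,8,8,8,8,9,9,11,13,14,14,15,18,25,44]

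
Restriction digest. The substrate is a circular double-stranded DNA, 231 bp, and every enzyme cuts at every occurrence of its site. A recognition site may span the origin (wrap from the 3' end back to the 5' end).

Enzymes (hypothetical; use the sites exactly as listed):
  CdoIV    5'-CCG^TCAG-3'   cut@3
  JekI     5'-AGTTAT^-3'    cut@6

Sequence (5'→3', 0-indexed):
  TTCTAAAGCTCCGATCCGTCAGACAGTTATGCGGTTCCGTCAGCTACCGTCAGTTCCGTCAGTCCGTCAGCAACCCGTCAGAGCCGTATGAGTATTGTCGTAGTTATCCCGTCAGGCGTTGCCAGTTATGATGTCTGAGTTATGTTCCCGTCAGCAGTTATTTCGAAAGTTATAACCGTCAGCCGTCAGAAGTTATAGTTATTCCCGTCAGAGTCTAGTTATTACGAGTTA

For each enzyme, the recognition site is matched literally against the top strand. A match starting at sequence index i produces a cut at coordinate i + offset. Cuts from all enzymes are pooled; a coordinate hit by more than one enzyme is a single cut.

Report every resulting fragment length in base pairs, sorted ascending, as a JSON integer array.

Site scan:
  CdoIV (CCGTCAG, off=3): starts [15, 36, 46, 55, 63, 74, 108, 147, 175, 182, 204] → cuts [18, 39, 49, 58, 66, 77, 111, 150, 178, 185, 207]
  JekI (AGTTAT, off=6): starts [24, 101, 123, 137, 155, 167, 190, 196, 216, 226] → cuts [1, 30, 107, 129, 143, 161, 173, 196, 202, 222]

All cut coordinates (distinct, sorted): [1, 18, 30, 39, 49, 58, 66, 77, 107, 111, 129, 143, 150, 161, 173, 178, 185, 196, 202, 207, 222]

Fragments:
  1→18: 17 bp
  18→30: 12 bp
  30→39: 9 bp
  39→49: 10 bp
  49→58: 9 bp
  58→66: 8 bp
  66→77: 11 bp
  77→107: 30 bp
  107→111: 4 bp
  111→129: 18 bp
  129→143: 14 bp
  143→150: 7 bp
  150→161: 11 bp
  161→173: 12 bp
  173→178: 5 bp
  178→185: 7 bp
  185→196: 11 bp
  196→202: 6 bp
  202→207: 5 bp
  207→222: 15 bp
  222→1 (wrap): 231-222+1 = 10 bp

[4,5,5,6,7,7,8,9,9,10,10,11,11,11,12,12,14,15,17,18,30]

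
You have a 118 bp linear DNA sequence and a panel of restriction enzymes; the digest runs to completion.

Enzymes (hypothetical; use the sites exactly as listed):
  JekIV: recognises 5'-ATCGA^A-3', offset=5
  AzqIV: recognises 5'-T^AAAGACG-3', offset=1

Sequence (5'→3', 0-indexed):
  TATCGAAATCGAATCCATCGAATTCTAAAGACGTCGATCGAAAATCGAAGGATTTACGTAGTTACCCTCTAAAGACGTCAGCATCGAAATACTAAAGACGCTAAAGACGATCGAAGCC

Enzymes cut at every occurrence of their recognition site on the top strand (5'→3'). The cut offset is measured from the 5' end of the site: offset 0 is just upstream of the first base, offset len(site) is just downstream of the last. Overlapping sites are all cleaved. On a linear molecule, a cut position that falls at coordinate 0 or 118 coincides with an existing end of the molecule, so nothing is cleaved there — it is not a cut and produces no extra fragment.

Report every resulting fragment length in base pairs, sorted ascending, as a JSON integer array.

Site scan:
  JekIV (ATCGAA, off=5): starts [1, 7, 16, 36, 43, 82, 109] → cuts [6, 12, 21, 41, 48, 87, 114]
  AzqIV (TAAAGACG, off=1): starts [25, 69, 92, 101] → cuts [26, 70, 93, 102]

Pooled cuts: [6, 12, 21, 26, 41, 48, 70, 87, 93, 102, 114]

Fragments:
  [0,6): 6 bp
  [6,12): 6 bp
  [12,21): 9 bp
  [21,26): 5 bp
  [26,41): 15 bp
  [41,48): 7 bp
  [48,70): 22 bp
  [70,87): 17 bp
  [87,93): 6 bp
  [93,102): 9 bp
  [102,114): 12 bp
  [114,118): 4 bp

[4,5,6,6,6,7,9,9,12,15,17,22]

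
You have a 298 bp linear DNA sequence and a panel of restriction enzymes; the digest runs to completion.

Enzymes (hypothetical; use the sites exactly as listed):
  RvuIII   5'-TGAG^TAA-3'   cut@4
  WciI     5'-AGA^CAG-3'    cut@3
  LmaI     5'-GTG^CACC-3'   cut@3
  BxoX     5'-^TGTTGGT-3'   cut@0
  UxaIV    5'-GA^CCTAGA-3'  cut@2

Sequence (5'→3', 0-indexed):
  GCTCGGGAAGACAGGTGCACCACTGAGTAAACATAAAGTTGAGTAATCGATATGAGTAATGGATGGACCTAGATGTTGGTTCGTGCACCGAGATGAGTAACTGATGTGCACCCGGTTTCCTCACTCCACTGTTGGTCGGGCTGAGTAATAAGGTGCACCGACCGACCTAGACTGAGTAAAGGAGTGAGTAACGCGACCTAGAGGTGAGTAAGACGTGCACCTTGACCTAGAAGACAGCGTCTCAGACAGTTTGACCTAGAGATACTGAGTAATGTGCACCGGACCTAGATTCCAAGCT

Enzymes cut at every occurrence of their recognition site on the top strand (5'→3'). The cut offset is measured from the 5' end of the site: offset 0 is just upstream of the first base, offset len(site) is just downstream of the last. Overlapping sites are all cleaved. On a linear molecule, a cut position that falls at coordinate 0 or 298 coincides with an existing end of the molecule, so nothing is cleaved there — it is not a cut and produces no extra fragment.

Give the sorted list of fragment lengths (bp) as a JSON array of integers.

Scan for sites:
  RvuIII TGAGTAA/4: at [23, 39, 52, 93, 141, 172, 184, 204, 265] ⇒ [27, 43, 56, 97, 145, 176, 188, 208, 269]
  WciI AGACAG/3: at [8, 231, 243] ⇒ [11, 234, 246]
  LmaI GTGCACC/3: at [14, 82, 105, 152, 214, 273] ⇒ [17, 85, 108, 155, 217, 276]
  BxoX TGTTGGT/0: at [73, 129] ⇒ [73, 129]
  UxaIV GACCTAGA/2: at [65, 163, 194, 223, 252, 281] ⇒ [67, 165, 196, 225, 254, 283]

Pooled cuts: [11, 17, 27, 43, 56, 67, 73, 85, 97, 108, 129, 145, 155, 165, 176, 188, 196, 208, 217, 225, 234, 246, 254, 269, 276, 283]

Fragment lengths:
  [0,11): 11 bp
  [11,17): 6 bp
  [17,27): 10 bp
  [27,43): 16 bp
  [43,56): 13 bp
  [56,67): 11 bp
  [67,73): 6 bp
  [73,85): 12 bp
  [85,97): 12 bp
  [97,108): 11 bp
  [108,129): 21 bp
  [129,145): 16 bp
  [145,155): 10 bp
  [155,165): 10 bp
  [165,176): 11 bp
  [176,188): 12 bp
  [188,196): 8 bp
  [196,208): 12 bp
  [208,217): 9 bp
  [217,225): 8 bp
  [225,234): 9 bp
  [234,246): 12 bp
  [246,254): 8 bp
  [254,269): 15 bp
  [269,276): 7 bp
  [276,283): 7 bp
  [283,298): 15 bp

[6,6,7,7,8,8,8,9,9,10,10,10,11,11,11,11,12,12,12,12,12,13,15,15,16,16,21]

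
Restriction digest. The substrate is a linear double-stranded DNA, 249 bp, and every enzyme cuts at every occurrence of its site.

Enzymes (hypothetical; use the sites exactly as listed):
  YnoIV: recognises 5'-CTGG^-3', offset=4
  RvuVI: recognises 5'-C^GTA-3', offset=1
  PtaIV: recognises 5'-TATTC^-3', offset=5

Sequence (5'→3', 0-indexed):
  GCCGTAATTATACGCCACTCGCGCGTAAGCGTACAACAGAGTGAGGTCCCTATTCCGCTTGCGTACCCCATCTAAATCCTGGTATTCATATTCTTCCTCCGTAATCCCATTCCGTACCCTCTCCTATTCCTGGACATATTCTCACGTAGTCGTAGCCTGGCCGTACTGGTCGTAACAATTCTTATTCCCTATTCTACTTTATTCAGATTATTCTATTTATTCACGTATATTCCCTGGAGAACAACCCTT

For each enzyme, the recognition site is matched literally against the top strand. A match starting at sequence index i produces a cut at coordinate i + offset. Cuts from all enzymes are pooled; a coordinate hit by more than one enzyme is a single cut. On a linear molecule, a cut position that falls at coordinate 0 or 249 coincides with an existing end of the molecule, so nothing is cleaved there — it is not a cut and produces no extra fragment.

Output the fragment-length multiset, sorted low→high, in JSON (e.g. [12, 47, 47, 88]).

Per-enzyme occurrences:
  YnoIV (CTGG, off=4): starts [78, 129, 156, 165, 233] → cuts [82, 133, 160, 169, 237]
  RvuVI (CGTA, off=1): starts [2, 23, 29, 61, 99, 112, 144, 150, 161, 170, 223] → cuts [3, 24, 30, 62, 100, 113, 145, 151, 162, 171, 224]
  PtaIV (TATTC, off=5): starts [50, 82, 88, 124, 136, 182, 189, 199, 208, 217, 227] → cuts [55, 87, 93, 129, 141, 187, 194, 204, 213, 222, 232]

Pooled cuts: [3, 24, 30, 55, 62, 82, 87, 93, 100, 113, 129, 133, 141, 145, 151, 160, 162, 169, 171, 187, 194, 204, 213, 222, 224, 232, 237]

Fragment lengths:
  [0,3): 3 bp
  [3,24): 21 bp
  [24,30): 6 bp
  [30,55): 25 bp
  [55,62): 7 bp
  [62,82): 20 bp
  [82,87): 5 bp
  [87,93): 6 bp
  [93,100): 7 bp
  [100,113): 13 bp
  [113,129): 16 bp
  [129,133): 4 bp
  [133,141): 8 bp
  [141,145): 4 bp
  [145,151): 6 bp
  [151,160): 9 bp
  [160,162): 2 bp
  [162,169): 7 bp
  [169,171): 2 bp
  [171,187): 16 bp
  [187,194): 7 bp
  [194,204): 10 bp
  [204,213): 9 bp
  [213,222): 9 bp
  [222,224): 2 bp
  [224,232): 8 bp
  [232,237): 5 bp
  [237,249): 12 bp

[2,2,2,3,4,4,5,5,6,6,6,7,7,7,7,8,8,9,9,9,10,12,13,16,16,20,21,25]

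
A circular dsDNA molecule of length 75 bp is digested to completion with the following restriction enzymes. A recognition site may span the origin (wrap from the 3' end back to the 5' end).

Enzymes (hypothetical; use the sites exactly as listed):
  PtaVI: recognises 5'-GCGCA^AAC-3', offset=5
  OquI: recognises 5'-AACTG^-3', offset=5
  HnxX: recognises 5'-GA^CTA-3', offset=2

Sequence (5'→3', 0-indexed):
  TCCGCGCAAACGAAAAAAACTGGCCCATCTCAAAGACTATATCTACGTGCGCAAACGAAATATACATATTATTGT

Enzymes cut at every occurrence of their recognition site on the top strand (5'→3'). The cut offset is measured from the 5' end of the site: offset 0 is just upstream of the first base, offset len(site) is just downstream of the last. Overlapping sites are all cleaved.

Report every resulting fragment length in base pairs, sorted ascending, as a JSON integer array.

[14,14,17,30]

Site scan:
  PtaVI GCGCAAAC/5: at [3, 48] ⇒ [8, 53]
  OquI AACTG/5: at [17] ⇒ [22]
  HnxX GACTA/2: at [34] ⇒ [36]

Pooled cuts: [8, 22, 36, 53]

Fragment lengths:
  8→22: 14 bp
  22→36: 14 bp
  36→53: 17 bp
  53→8 (wrap): 75-53+8 = 30 bp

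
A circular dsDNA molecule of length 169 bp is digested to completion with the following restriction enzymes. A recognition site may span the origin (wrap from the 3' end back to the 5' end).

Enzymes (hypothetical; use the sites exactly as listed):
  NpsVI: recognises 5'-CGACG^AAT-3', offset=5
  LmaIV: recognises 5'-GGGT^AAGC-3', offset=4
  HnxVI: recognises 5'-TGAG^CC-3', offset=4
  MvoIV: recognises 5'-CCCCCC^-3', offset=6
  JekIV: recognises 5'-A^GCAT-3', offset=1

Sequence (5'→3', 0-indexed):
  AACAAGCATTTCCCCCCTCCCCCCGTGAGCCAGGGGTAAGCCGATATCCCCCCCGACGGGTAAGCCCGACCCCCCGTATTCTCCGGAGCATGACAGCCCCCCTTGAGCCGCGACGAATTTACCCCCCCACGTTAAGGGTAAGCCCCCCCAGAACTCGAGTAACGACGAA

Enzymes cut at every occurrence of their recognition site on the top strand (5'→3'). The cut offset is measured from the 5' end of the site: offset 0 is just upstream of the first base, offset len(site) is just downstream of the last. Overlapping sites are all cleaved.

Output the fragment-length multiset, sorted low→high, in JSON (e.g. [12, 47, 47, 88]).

[1,1,1,5,5,7,7,8,8,9,11,12,12,12,14,15,16,25]

Site scan:
  NpsVI (CGACGAAT, off=5): starts [110] → cuts [115]
  LmaIV (GGGTAAGC, off=4): starts [33, 57, 135] → cuts [37, 61, 139]
  HnxVI (TGAGCC, off=4): starts [25, 103] → cuts [29, 107]
  MvoIV (CCCCCC, off=6): starts [11, 18, 47, 48, 69, 96, 121, 122, 142, 143] → cuts [17, 24, 53, 54, 75, 102, 127, 128, 148, 149]
  JekIV (AGCAT, off=1): starts [4, 86] → cuts [5, 87]

Pooled cuts: [5, 17, 24, 29, 37, 53, 54, 61, 75, 87, 102, 107, 115, 127, 128, 139, 148, 149]

Fragments:
  5→17: 12 bp
  17→24: 7 bp
  24→29: 5 bp
  29→37: 8 bp
  37→53: 16 bp
  53→54: 1 bp
  54→61: 7 bp
  61→75: 14 bp
  75→87: 12 bp
  87→102: 15 bp
  102→107: 5 bp
  107→115: 8 bp
  115→127: 12 bp
  127→128: 1 bp
  128→139: 11 bp
  139→148: 9 bp
  148→149: 1 bp
  149→5 (wrap): 169-149+5 = 25 bp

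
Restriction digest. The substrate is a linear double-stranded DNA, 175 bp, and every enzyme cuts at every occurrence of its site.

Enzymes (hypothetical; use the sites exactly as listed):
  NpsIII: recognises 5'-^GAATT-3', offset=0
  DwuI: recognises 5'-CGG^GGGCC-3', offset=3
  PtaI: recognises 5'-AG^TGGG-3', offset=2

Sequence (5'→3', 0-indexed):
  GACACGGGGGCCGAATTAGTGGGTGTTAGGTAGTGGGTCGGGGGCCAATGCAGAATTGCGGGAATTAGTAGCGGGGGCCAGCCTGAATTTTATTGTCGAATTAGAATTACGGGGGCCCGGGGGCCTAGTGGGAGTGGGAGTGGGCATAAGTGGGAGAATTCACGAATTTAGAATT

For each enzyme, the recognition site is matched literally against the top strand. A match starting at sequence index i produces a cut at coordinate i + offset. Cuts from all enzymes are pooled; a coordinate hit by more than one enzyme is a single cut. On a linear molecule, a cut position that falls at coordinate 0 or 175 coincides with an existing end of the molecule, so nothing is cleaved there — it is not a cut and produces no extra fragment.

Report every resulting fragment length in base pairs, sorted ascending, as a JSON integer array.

[5,5,5,6,6,6,7,7,7,8,8,8,8,9,9,10,10,11,13,13,14]

Site scan:
  NpsIII GAATT/0: at [12, 52, 61, 84, 97, 103, 155, 163, 170] ⇒ [12, 52, 61, 84, 97, 103, 155, 163, 170]
  DwuI CGGGGGCC/3: at [4, 38, 71, 109, 117] ⇒ [7, 41, 74, 112, 120]
  PtaI AGTGGG/2: at [17, 31, 126, 132, 138, 148] ⇒ [19, 33, 128, 134, 140, 150]

Pooled cuts: [7, 12, 19, 33, 41, 52, 61, 74, 84, 97, 103, 112, 120, 128, 134, 140, 150, 155, 163, 170]

Fragment lengths:
  [0,7): 7 bp
  [7,12): 5 bp
  [12,19): 7 bp
  [19,33): 14 bp
  [33,41): 8 bp
  [41,52): 11 bp
  [52,61): 9 bp
  [61,74): 13 bp
  [74,84): 10 bp
  [84,97): 13 bp
  [97,103): 6 bp
  [103,112): 9 bp
  [112,120): 8 bp
  [120,128): 8 bp
  [128,134): 6 bp
  [134,140): 6 bp
  [140,150): 10 bp
  [150,155): 5 bp
  [155,163): 8 bp
  [163,170): 7 bp
  [170,175): 5 bp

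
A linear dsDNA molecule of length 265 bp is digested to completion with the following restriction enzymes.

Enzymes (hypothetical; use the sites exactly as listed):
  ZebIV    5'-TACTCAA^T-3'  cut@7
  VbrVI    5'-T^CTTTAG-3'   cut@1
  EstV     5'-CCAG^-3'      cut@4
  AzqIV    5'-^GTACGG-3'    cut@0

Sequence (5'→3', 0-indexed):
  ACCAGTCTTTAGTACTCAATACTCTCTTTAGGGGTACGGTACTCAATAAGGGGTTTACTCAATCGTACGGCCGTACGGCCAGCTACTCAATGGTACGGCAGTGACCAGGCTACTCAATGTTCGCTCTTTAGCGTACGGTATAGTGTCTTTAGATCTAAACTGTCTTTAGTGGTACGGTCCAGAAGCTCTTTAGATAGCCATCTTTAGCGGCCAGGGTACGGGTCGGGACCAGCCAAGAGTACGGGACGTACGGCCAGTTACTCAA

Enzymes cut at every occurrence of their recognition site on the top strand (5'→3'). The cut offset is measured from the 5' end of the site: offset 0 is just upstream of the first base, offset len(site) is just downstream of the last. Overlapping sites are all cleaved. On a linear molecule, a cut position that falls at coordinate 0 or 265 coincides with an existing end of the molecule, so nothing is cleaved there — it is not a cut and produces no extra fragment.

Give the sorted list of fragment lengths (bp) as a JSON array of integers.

Per-enzyme occurrences:
  ZebIV TACTCAAT/7: at [12, 39, 55, 83, 110] ⇒ [19, 46, 62, 90, 117]
  VbrVI TCTTTAG/1: at [5, 24, 124, 145, 162, 186, 200] ⇒ [6, 25, 125, 146, 163, 187, 201]
  EstV CCAG/4: at [1, 78, 104, 178, 210, 228, 253] ⇒ [5, 82, 108, 182, 214, 232, 257]
  AzqIV GTACGG/0: at [33, 64, 72, 92, 132, 171, 215, 238, 247] ⇒ [33, 64, 72, 92, 132, 171, 215, 238, 247]

All cut coordinates (distinct, sorted): [5, 6, 19, 25, 33, 46, 62, 64, 72, 82, 90, 92, 108, 117, 125, 132, 146, 163, 171, 182, 187, 201, 214, 215, 232, 238, 247, 257]

Fragments:
  [0,5): 5 bp
  [5,6): 1 bp
  [6,19): 13 bp
  [19,25): 6 bp
  [25,33): 8 bp
  [33,46): 13 bp
  [46,62): 16 bp
  [62,64): 2 bp
  [64,72): 8 bp
  [72,82): 10 bp
  [82,90): 8 bp
  [90,92): 2 bp
  [92,108): 16 bp
  [108,117): 9 bp
  [117,125): 8 bp
  [125,132): 7 bp
  [132,146): 14 bp
  [146,163): 17 bp
  [163,171): 8 bp
  [171,182): 11 bp
  [182,187): 5 bp
  [187,201): 14 bp
  [201,214): 13 bp
  [214,215): 1 bp
  [215,232): 17 bp
  [232,238): 6 bp
  [238,247): 9 bp
  [247,257): 10 bp
  [257,265): 8 bp

[1,1,2,2,5,5,6,6,7,8,8,8,8,8,8,9,9,10,10,11,13,13,13,14,14,16,16,17,17]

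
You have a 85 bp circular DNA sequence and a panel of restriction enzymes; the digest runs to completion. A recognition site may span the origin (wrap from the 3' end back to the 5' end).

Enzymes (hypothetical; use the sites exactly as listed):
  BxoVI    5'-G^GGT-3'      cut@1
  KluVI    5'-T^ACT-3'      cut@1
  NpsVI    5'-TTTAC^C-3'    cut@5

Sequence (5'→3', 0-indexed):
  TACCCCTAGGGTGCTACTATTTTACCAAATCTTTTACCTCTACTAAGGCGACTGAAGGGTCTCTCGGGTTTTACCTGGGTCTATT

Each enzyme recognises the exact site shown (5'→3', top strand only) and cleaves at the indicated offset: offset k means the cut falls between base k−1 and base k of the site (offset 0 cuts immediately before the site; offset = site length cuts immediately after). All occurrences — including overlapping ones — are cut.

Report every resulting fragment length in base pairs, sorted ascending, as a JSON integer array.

Per-enzyme occurrences:
  BxoVI (GGGT, off=1): starts [8, 56, 65, 76] → cuts [9, 57, 66, 77]
  KluVI (TACT, off=1): starts [14, 40] → cuts [15, 41]
  NpsVI (TTTACC, off=5): starts [20, 32, 69, 83] → cuts [3, 25, 37, 74]

Pooled cuts: [3, 9, 15, 25, 37, 41, 57, 66, 74, 77]

Fragment lengths:
  3→9: 6 bp
  9→15: 6 bp
  15→25: 10 bp
  25→37: 12 bp
  37→41: 4 bp
  41→57: 16 bp
  57→66: 9 bp
  66→74: 8 bp
  74→77: 3 bp
  77→3 (wrap): 85-77+3 = 11 bp

[3,4,6,6,8,9,10,11,12,16]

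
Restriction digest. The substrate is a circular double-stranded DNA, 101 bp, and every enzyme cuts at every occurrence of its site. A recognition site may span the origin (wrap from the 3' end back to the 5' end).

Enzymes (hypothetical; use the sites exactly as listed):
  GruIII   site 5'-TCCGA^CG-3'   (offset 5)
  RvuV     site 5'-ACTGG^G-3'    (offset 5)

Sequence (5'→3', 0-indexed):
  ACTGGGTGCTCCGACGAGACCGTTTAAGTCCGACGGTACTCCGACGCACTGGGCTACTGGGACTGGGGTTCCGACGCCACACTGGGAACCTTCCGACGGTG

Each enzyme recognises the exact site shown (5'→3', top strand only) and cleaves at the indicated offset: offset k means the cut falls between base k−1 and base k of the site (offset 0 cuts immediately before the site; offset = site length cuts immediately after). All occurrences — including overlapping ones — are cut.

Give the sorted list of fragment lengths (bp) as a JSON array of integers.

Per-enzyme occurrences:
  GruIII (TCCGACG, off=5): starts [9, 28, 39, 69, 91] → cuts [14, 33, 44, 74, 96]
  RvuV (ACTGGG, off=5): starts [0, 47, 55, 61, 80] → cuts [5, 52, 60, 66, 85]

All cut coordinates (distinct, sorted): [5, 14, 33, 44, 52, 60, 66, 74, 85, 96]

Fragment lengths:
  5→14: 9 bp
  14→33: 19 bp
  33→44: 11 bp
  44→52: 8 bp
  52→60: 8 bp
  60→66: 6 bp
  66→74: 8 bp
  74→85: 11 bp
  85→96: 11 bp
  96→5 (wrap): 101-96+5 = 10 bp

[6,8,8,8,9,10,11,11,11,19]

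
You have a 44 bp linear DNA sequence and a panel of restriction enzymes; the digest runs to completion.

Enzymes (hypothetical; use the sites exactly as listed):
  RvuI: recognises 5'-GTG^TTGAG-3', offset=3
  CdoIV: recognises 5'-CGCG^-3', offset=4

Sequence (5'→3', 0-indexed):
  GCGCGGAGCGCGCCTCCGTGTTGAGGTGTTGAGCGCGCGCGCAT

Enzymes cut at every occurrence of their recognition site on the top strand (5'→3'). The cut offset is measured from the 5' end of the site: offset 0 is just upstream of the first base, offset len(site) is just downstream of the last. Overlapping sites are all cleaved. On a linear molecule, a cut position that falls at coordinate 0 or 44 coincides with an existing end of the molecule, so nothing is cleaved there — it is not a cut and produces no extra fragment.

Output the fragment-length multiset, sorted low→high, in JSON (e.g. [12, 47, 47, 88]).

[2,2,3,5,7,8,8,9]

Per-enzyme occurrences:
  RvuI (GTGTTGAG, off=3): starts [17, 25] → cuts [20, 28]
  CdoIV (CGCG, off=4): starts [1, 8, 33, 35, 37] → cuts [5, 12, 37, 39, 41]

Pooled cuts: [5, 12, 20, 28, 37, 39, 41]

Fragment lengths:
  [0,5): 5 bp
  [5,12): 7 bp
  [12,20): 8 bp
  [20,28): 8 bp
  [28,37): 9 bp
  [37,39): 2 bp
  [39,41): 2 bp
  [41,44): 3 bp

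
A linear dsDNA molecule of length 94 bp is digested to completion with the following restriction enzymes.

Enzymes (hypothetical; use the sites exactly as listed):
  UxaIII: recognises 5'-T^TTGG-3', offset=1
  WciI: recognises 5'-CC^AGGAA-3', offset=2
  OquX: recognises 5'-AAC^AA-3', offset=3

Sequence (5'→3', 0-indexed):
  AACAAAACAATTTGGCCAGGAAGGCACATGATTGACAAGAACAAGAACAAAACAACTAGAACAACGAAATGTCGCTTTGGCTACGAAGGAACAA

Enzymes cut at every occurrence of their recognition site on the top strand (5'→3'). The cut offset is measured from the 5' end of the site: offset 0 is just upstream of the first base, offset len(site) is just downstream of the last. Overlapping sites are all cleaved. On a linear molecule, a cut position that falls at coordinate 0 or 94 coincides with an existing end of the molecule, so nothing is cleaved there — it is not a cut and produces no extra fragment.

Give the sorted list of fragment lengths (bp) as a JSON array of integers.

Per-enzyme occurrences:
  UxaIII TTTGG/1: at [10, 75] ⇒ [11, 76]
  WciI CCAGGAA/2: at [15] ⇒ [17]
  OquX AACAA/3: at [0, 5, 39, 45, 50, 59, 89] ⇒ [3, 8, 42, 48, 53, 62, 92]

Pooled cuts: [3, 8, 11, 17, 42, 48, 53, 62, 76, 92]

Fragment lengths:
  [0,3): 3 bp
  [3,8): 5 bp
  [8,11): 3 bp
  [11,17): 6 bp
  [17,42): 25 bp
  [42,48): 6 bp
  [48,53): 5 bp
  [53,62): 9 bp
  [62,76): 14 bp
  [76,92): 16 bp
  [92,94): 2 bp

[2,3,3,5,5,6,6,9,14,16,25]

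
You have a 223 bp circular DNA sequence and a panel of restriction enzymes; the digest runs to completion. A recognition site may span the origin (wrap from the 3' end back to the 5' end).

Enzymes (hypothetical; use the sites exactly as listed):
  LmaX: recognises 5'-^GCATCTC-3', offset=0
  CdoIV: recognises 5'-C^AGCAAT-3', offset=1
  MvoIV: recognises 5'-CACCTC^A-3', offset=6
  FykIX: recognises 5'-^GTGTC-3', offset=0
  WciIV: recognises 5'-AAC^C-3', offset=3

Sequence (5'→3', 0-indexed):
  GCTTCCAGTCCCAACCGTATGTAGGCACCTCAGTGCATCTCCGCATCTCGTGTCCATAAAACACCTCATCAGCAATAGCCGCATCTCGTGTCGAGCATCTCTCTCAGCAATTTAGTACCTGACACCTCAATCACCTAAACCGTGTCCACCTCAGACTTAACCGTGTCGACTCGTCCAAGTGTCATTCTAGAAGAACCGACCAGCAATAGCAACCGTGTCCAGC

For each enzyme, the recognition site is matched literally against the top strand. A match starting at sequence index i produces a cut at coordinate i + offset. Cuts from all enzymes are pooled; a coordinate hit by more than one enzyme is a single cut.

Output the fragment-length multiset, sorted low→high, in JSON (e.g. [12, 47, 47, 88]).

Scan for sites:
  LmaX GCATCTC/0: at [34, 42, 80, 94] ⇒ [34, 42, 80, 94]
  CdoIV CAGCAAT/1: at [69, 104, 200] ⇒ [70, 105, 201]
  MvoIV CACCTCA/6: at [25, 61, 122, 146] ⇒ [31, 67, 128, 152]
  FykIX GTGTC/0: at [49, 87, 141, 162, 178, 214] ⇒ [49, 87, 141, 162, 178, 214]
  WciIV AACC/3: at [12, 137, 158, 193, 210] ⇒ [15, 140, 161, 196, 213]

All cut coordinates (distinct, sorted): [15, 31, 34, 42, 49, 67, 70, 80, 87, 94, 105, 128, 140, 141, 152, 161, 162, 178, 196, 201, 213, 214]

Fragment lengths:
  15→31: 16 bp
  31→34: 3 bp
  34→42: 8 bp
  42→49: 7 bp
  49→67: 18 bp
  67→70: 3 bp
  70→80: 10 bp
  80→87: 7 bp
  87→94: 7 bp
  94→105: 11 bp
  105→128: 23 bp
  128→140: 12 bp
  140→141: 1 bp
  141→152: 11 bp
  152→161: 9 bp
  161→162: 1 bp
  162→178: 16 bp
  178→196: 18 bp
  196→201: 5 bp
  201→213: 12 bp
  213→214: 1 bp
  214→15 (wrap): 223-214+15 = 24 bp

[1,1,1,3,3,5,7,7,7,8,9,10,11,11,12,12,16,16,18,18,23,24]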